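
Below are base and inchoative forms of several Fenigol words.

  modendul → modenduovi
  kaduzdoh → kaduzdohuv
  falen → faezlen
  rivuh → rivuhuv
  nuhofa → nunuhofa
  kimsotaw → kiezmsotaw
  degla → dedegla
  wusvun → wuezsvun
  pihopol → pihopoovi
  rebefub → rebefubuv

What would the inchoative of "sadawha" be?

sasadawha

rivuh and modendul both have last vowel 'u' yet inflect differently (rivuhuv, modenduovi), so the last vowel is not what conditions the rule; the final letter is.
"sadawha" ends in -a. The stems ending in -a (degla → dedegla, nuhofa → nunuhofa) repeat the first consonant+vowel as a prefix.
The other patterns: stems ending in -b or -h add -uv; stems ending in -l drop the final letter and add -ovi; stems ending in -n or -w insert -ez- after the first vowel.
So sadawha → sasadawha.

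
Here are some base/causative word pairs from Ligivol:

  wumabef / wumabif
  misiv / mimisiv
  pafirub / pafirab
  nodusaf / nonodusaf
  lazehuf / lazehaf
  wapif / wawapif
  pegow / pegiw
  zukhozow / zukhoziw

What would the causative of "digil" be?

"digil" has last vowel 'i'. The stems whose last vowel is 'i' (wapif → wawapif, misiv → mimisiv) repeat the first consonant+vowel as a prefix.
So digil → didigil.

didigil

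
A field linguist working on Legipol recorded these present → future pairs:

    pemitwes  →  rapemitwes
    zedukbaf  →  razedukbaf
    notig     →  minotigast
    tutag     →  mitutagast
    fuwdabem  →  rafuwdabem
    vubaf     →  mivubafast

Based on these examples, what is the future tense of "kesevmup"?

zedukbaf and vubaf both end in -f yet inflect differently (razedukbaf, mivubafast), so the final letter is not what conditions the rule; the number of vowels is.
"kesevmup" has 3 vowels. The stems with 3 vowels (pemitwes → rapemitwes, fuwdabem → rafuwdabem, zedukbaf → razedukbaf) add the prefix ra-.
So kesevmup → rakesevmup.

rakesevmup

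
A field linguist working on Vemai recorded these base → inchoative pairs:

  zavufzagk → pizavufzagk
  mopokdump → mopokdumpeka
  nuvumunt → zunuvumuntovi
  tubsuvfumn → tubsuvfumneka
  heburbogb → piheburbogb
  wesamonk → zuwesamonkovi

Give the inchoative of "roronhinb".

zuroronhinbovi

"roronhinb" has second-to-last letter 'n'. The stems whose second-to-last letter is 'n' (nuvumunt → zunuvumuntovi, wesamonk → zuwesamonkovi) add zu- … -ovi around the stem.
The other patterns: stems whose second-to-last letter is 'm' add -eka; stems whose second-to-last letter is 'g' add the prefix pi-.
So roronhinb → zuroronhinbovi.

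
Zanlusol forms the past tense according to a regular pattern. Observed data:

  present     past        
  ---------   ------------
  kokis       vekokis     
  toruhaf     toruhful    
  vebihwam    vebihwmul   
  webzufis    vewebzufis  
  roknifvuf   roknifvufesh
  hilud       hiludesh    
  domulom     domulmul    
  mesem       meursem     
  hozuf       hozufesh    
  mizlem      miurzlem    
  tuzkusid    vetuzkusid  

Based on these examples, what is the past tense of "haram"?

harmul

hilud and tuzkusid both end in -d yet inflect differently (hiludesh, vetuzkusid), so the final letter is not what conditions the rule; the last vowel is.
"haram" has last vowel 'a'. The stems whose last vowel is 'a' (vebihwam → vebihwmul, toruhaf → toruhful) delete the last vowel and add -ul.
The other patterns: stems whose last vowel is 'u' add -esh; stems whose last vowel is 'e' insert -ur- after the first vowel; stems whose last vowel is 'i' add the prefix ve-.
So haram → harmul.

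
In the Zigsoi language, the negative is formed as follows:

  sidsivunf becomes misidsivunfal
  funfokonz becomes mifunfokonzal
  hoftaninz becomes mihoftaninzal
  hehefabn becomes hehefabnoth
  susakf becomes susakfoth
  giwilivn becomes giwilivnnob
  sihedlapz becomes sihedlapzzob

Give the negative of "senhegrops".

senhegropssob

sidsivunf and susakf both end in -f yet inflect differently (misidsivunfal, susakfoth), so the final letter is not what conditions the rule; the second-to-last letter is.
"senhegrops" has second-to-last letter 'p'. The one such stem in the data (sihedlapz → sihedlapzzob) doubles the final consonant and adds -ob (as does giwilivn), so the same rule applies.
So senhegrops → senhegropssob.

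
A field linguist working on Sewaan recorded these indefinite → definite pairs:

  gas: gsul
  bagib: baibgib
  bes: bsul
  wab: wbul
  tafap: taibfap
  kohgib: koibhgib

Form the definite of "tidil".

tiibdil

"tidil" has 2 vowels. The stems with 2 vowels (kohgib → koibhgib, bagib → baibgib, tafap → taibfap) insert -ib- after the first vowel.
The other pattern: stems with 1 vowel delete the last vowel and add -ul.
So tidil → tiibdil.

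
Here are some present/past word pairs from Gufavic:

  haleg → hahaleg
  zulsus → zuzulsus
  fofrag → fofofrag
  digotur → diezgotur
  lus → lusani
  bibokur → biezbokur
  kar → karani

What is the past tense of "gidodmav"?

giezdodmav

"gidodmav" has 3 vowels. The stems with 3 vowels (digotur → diezgotur, bibokur → biezbokur) insert -ez- after the first vowel.
So gidodmav → giezdodmav.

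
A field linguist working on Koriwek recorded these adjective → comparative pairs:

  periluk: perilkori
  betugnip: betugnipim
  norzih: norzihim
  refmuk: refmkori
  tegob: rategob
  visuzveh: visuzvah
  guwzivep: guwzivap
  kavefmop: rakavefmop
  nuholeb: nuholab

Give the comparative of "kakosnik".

"kakosnik" has last vowel 'i'. The stems whose last vowel is 'i' (norzih → norzihim, betugnip → betugnipim) add -im.
So kakosnik → kakosnikim.

kakosnikim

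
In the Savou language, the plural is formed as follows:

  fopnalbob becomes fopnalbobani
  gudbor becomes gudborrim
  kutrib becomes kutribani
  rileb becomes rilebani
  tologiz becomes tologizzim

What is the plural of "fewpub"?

fewpubani

tologiz and kutrib both have last vowel 'i' yet inflect differently (tologizzim, kutribani), so the last vowel is not what conditions the rule; the final letter is.
"fewpub" ends in -b. The stems ending in -b (kutrib → kutribani, rileb → rilebani, fopnalbob → fopnalbobani) add -ani.
The other pattern: stems ending in -r or -z double the final consonant and add -im.
So fewpub → fewpubani.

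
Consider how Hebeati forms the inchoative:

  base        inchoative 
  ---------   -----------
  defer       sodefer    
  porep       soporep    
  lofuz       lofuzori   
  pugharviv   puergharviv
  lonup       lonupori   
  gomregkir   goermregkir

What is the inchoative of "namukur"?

lonup and porep both end in -p yet inflect differently (lonupori, soporep), so the final letter is not what conditions the rule; the last vowel is.
"namukur" has last vowel 'u'. The stems whose last vowel is 'u' (lonup → lonupori, lofuz → lofuzori) add -ori.
The other patterns: stems whose last vowel is 'i' insert -er- after the first vowel; stems whose last vowel is 'e' add the prefix so-.
So namukur → namukurori.

namukurori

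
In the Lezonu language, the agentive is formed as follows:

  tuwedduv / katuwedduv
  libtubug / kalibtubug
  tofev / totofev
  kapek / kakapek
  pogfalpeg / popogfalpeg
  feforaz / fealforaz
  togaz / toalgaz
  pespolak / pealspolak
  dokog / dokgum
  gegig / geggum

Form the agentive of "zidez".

tuwedduv and tofev both end in -v yet inflect differently (katuwedduv, totofev), so the final letter is not what conditions the rule; the last vowel is.
"zidez" has last vowel 'e'. The stems whose last vowel is 'e' (tofev → totofev, kapek → kakapek, pogfalpeg → popogfalpeg) repeat the first consonant+vowel as a prefix.
The other patterns: stems whose last vowel is 'u' add the prefix ka-; stems whose last vowel is 'a' insert -al- after the first vowel; stems whose last vowel is 'i' or 'o' delete the last vowel and add -um.
So zidez → zizidez.

zizidez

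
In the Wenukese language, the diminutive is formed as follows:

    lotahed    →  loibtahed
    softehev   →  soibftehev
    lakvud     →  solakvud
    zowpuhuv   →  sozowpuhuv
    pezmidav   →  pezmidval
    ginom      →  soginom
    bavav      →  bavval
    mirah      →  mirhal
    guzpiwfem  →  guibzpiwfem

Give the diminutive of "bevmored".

softehev and pezmidav both end in -v yet inflect differently (soibftehev, pezmidval), so the final letter is not what conditions the rule; the last vowel is.
"bevmored" has last vowel 'e'. The stems whose last vowel is 'e' (guzpiwfem → guibzpiwfem, softehev → soibftehev, lotahed → loibtahed) insert -ib- after the first vowel.
The other patterns: stems whose last vowel is 'a' delete the last vowel and add -al; stems whose last vowel is 'o' or 'u' add the prefix so-.
So bevmored → beibvmored.

beibvmored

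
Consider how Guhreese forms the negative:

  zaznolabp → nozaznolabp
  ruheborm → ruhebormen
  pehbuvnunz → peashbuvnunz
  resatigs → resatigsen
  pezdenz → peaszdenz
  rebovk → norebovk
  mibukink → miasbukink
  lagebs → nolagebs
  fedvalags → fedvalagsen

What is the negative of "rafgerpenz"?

resatigs and lagebs both end in -s yet inflect differently (resatigsen, nolagebs), so the final letter is not what conditions the rule; the second-to-last letter is.
"rafgerpenz" has second-to-last letter 'n'. The stems whose second-to-last letter is 'n' (pehbuvnunz → peashbuvnunz, mibukink → miasbukink, pezdenz → peaszdenz) insert -as- after the first vowel.
So rafgerpenz → raasfgerpenz.

raasfgerpenz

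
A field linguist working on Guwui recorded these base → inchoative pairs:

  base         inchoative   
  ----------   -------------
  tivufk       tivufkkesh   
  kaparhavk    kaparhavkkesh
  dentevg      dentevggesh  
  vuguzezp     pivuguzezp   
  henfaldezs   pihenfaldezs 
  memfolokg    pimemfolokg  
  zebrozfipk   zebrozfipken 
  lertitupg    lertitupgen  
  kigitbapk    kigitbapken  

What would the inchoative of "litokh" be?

dentevg and memfolokg both end in -g yet inflect differently (dentevggesh, pimemfolokg), so the final letter is not what conditions the rule; the second-to-last letter is.
"litokh" has second-to-last letter 'k'. The one such stem in the data (memfolokg → pimemfolokg) adds the prefix pi-, so the same rule applies.
So litokh → pilitokh.

pilitokh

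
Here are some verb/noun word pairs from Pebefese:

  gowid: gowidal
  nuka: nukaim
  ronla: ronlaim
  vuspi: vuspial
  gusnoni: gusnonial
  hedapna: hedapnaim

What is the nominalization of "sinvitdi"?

ronla and vuspi both have 2 vowels yet inflect differently (ronlaim, vuspial), so the number of vowels is not what conditions the rule; the final letter is.
"sinvitdi" ends in -i. The stems ending in -i (vuspi → vuspial, gusnoni → gusnonial) add -al.
The other pattern: stems ending in -a add -im.
So sinvitdi → sinvitdial.

sinvitdial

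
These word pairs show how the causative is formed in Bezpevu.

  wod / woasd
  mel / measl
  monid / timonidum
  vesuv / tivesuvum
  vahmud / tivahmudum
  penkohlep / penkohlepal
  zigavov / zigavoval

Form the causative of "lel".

leasl

"lel" has 1 vowel. The stems with 1 vowel (wod → woasd, mel → measl) insert -as- after the first vowel.
So lel → leasl.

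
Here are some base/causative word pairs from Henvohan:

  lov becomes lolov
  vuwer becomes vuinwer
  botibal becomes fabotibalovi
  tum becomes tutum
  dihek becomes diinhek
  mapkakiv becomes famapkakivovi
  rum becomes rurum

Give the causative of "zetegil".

fazetegilovi

"zetegil" has 3 vowels. The stems with 3 vowels (botibal → fabotibalovi, mapkakiv → famapkakivovi) add fa- … -ovi around the stem.
The other patterns: stems with 1 vowel repeat the first consonant+vowel as a prefix; stems with 2 vowels insert -in- after the first vowel.
So zetegil → fazetegilovi.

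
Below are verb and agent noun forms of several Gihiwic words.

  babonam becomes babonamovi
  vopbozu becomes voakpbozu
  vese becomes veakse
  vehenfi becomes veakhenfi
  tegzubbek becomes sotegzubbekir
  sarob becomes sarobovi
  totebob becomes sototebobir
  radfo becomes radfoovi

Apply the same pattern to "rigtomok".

rigtomokovi

totebob and sarob both end in -b yet inflect differently (sototebobir, sarobovi), so the final letter is not what conditions the rule; the first letter is.
"rigtomok" begins with r-. The one such stem in the data (radfo → radfoovi) adds -ovi, so the same rule applies.
The other patterns: stems beginning with t- add so- … -ir around the stem; stems beginning with v- insert -ak- after the first vowel.
So rigtomok → rigtomokovi.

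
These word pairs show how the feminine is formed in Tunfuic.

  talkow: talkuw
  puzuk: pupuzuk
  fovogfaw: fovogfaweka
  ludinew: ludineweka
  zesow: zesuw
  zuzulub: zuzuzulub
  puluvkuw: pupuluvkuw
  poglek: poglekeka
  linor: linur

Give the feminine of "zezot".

zezut

talkow and puluvkuw both end in -w yet inflect differently (talkuw, pupuluvkuw), so the final letter is not what conditions the rule; the last vowel is.
"zezot" has last vowel 'o'. The stems whose last vowel is 'o' (talkow → talkuw, zesow → zesuw, linor → linur) change the last vowel to 'u'.
So zezot → zezut.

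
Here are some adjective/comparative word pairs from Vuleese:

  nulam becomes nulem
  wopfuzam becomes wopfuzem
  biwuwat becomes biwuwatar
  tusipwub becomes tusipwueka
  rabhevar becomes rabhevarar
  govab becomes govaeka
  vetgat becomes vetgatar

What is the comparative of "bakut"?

bakutar

"bakut" ends in -t. The stems ending in -t (vetgat → vetgatar, biwuwat → biwuwatar) add -ar.
The other patterns: stems ending in -b drop the final letter and add -eka; stems ending in -m change the last vowel to 'e'.
So bakut → bakutar.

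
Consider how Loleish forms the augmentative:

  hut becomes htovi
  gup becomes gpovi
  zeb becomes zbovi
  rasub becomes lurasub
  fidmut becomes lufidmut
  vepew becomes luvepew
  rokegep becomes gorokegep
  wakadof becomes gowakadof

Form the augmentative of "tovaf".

"tovaf" has 2 vowels. The stems with 2 vowels (rasub → lurasub, fidmut → lufidmut, vepew → luvepew) add the prefix lu-.
So tovaf → lutovaf.

lutovaf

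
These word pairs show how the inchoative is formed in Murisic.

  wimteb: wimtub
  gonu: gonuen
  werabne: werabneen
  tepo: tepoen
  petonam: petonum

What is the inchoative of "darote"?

daroteen

werabne and wimteb both have last vowel 'e' yet inflect differently (werabneen, wimtub), so the last vowel is not what conditions the rule; whether the stem ends in a vowel or a consonant is.
"darote" ends in a vowel. The stems ending in a vowel (tepo → tepoen, werabne → werabneen, gonu → gonuen) add -en.
The other pattern: stems ending in a consonant change the last vowel to 'u'.
So darote → daroteen.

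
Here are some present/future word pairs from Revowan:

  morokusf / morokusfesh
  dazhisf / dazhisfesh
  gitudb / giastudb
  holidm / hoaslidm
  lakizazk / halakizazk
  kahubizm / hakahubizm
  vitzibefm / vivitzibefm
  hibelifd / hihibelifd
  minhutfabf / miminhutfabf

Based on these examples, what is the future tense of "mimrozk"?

holidm and kahubizm both end in -m yet inflect differently (hoaslidm, hakahubizm), so the final letter is not what conditions the rule; the second-to-last letter is.
"mimrozk" has second-to-last letter 'z'. The stems whose second-to-last letter is 'z' (lakizazk → halakizazk, kahubizm → hakahubizm) add the prefix ha-.
The other patterns: stems whose second-to-last letter is 's' add -esh; stems whose second-to-last letter is 'd' insert -as- after the first vowel; stems whose second-to-last letter is 'b' or 'f' repeat the first consonant+vowel as a prefix.
So mimrozk → hamimrozk.

hamimrozk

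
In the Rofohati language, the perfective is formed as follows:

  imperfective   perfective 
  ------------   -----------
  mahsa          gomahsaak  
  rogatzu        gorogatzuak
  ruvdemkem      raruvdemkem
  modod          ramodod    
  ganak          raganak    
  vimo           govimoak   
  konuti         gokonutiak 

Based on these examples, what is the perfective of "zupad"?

modod and vimo both have last vowel 'o' yet inflect differently (ramodod, govimoak), so the last vowel is not what conditions the rule; whether the stem ends in a vowel or a consonant is.
"zupad" ends in a consonant. The stems ending in a consonant (ruvdemkem → raruvdemkem, ganak → raganak, modod → ramodod) add the prefix ra-.
So zupad → razupad.

razupad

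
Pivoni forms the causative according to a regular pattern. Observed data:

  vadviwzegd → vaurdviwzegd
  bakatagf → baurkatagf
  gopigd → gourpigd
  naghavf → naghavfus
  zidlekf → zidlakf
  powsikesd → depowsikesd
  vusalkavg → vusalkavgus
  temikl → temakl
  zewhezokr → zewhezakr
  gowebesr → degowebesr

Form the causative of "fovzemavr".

fovzemavrus

zidlekf and naghavf both end in -f yet inflect differently (zidlakf, naghavfus), so the final letter is not what conditions the rule; the second-to-last letter is.
"fovzemavr" has second-to-last letter 'v'. The stems whose second-to-last letter is 'v' (vusalkavg → vusalkavgus, naghavf → naghavfus) add -us.
So fovzemavr → fovzemavrus.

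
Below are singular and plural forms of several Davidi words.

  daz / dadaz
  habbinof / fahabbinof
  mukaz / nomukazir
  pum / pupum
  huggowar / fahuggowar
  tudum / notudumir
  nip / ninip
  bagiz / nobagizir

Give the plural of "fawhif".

daz and bagiz both end in -z yet inflect differently (dadaz, nobagizir), so the final letter is not what conditions the rule; the number of vowels is.
"fawhif" has 2 vowels. The stems with 2 vowels (bagiz → nobagizir, mukaz → nomukazir, tudum → notudumir) add no- … -ir around the stem.
So fawhif → nofawhifir.

nofawhifir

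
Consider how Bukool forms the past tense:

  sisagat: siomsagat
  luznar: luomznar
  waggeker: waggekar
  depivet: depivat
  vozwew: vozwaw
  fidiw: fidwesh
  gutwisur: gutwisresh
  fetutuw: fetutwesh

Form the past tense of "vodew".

"vodew" has last vowel 'e'. The stems whose last vowel is 'e' (waggeker → waggekar, depivet → depivat, vozwew → vozwaw) change the last vowel to 'a'.
The other patterns: stems whose last vowel is 'a' insert -om- after the first vowel; stems whose last vowel is 'i' or 'u' delete the last vowel and add -esh.
So vodew → vodaw.

vodaw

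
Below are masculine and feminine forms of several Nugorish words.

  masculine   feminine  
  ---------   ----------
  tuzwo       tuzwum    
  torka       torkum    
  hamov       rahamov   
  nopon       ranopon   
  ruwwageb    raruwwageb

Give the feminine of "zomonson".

razomonson

hamov and tuzwo both have last vowel 'o' yet inflect differently (rahamov, tuzwum), so the last vowel is not what conditions the rule; whether the stem ends in a vowel or a consonant is.
"zomonson" ends in a consonant. The stems ending in a consonant (hamov → rahamov, nopon → ranopon, ruwwageb → raruwwageb) add the prefix ra-.
The other pattern: stems ending in a vowel drop the final letter and add -um.
So zomonson → razomonson.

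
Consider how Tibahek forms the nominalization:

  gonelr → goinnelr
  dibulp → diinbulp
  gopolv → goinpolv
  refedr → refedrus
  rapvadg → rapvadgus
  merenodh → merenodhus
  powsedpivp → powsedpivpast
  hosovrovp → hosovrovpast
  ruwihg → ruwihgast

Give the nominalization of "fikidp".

fikidpus

gonelr and refedr both end in -r yet inflect differently (goinnelr, refedrus), so the final letter is not what conditions the rule; the second-to-last letter is.
"fikidp" has second-to-last letter 'd'. The stems whose second-to-last letter is 'd' (refedr → refedrus, rapvadg → rapvadgus, merenodh → merenodhus) add -us.
The other patterns: stems whose second-to-last letter is 'l' insert -in- after the first vowel; stems whose second-to-last letter is 'h' or 'v' add -ast.
So fikidp → fikidpus.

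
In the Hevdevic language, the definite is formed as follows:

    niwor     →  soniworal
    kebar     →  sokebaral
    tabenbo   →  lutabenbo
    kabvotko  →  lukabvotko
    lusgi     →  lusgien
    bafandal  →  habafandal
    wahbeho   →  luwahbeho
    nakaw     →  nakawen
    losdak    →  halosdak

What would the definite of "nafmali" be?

tabenbo and niwor both have last vowel 'o' yet inflect differently (lutabenbo, soniworal), so the last vowel is not what conditions the rule; the final letter is.
"nafmali" ends in -i. The one such stem in the data (lusgi → lusgien) adds -en, so the same rule applies.
So nafmali → nafmalien.

nafmalien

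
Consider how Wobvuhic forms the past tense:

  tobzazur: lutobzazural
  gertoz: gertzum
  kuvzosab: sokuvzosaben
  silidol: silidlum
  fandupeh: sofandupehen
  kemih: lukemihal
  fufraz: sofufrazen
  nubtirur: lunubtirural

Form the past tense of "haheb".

gertoz and fufraz both end in -z yet inflect differently (gertzum, sofufrazen), so the final letter is not what conditions the rule; the last vowel is.
"haheb" has last vowel 'e'. The one such stem in the data (fandupeh → sofandupehen) adds so- … -en around the stem, so the same rule applies.
The other patterns: stems whose last vowel is 'o' delete the last vowel and add -um; stems whose last vowel is 'i' or 'u' add lu- … -al around the stem.
So haheb → sohaheben.

sohaheben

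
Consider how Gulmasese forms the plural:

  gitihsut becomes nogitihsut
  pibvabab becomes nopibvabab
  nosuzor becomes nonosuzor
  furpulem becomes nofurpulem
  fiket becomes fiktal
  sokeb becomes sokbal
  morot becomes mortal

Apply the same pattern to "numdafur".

nonumdafur

gitihsut and fiket both end in -t yet inflect differently (nogitihsut, fiktal), so the final letter is not what conditions the rule; the number of vowels is.
"numdafur" has 3 vowels. The stems with 3 vowels (gitihsut → nogitihsut, pibvabab → nopibvabab, nosuzor → nonosuzor) add the prefix no-.
The other pattern: stems with 2 vowels delete the last vowel and add -al.
So numdafur → nonumdafur.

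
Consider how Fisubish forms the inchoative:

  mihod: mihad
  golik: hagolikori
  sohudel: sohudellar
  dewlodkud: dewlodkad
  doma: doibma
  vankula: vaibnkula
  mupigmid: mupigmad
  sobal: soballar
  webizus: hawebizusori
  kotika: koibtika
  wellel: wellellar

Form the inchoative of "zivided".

zividad

sobal and vankula both have last vowel 'a' yet inflect differently (soballar, vaibnkula), so the last vowel is not what conditions the rule; the final letter is.
"zivided" ends in -d. The stems ending in -d (dewlodkud → dewlodkad, mupigmid → mupigmad, mihod → mihad) change the last vowel to 'a'.
The other patterns: stems ending in -l double the final consonant and add -ar; stems ending in -a insert -ib- after the first vowel; stems ending in -k or -s add ha- … -ori around the stem.
So zivided → zividad.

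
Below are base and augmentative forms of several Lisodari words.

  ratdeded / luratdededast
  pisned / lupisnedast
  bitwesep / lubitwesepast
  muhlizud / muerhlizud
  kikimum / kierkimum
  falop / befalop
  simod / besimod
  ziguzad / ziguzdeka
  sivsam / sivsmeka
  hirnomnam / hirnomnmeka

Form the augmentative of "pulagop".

ratdeded and muhlizud both end in -d yet inflect differently (luratdededast, muerhlizud), so the final letter is not what conditions the rule; the last vowel is.
"pulagop" has last vowel 'o'. The stems whose last vowel is 'o' (falop → befalop, simod → besimod) add the prefix be-.
So pulagop → bepulagop.

bepulagop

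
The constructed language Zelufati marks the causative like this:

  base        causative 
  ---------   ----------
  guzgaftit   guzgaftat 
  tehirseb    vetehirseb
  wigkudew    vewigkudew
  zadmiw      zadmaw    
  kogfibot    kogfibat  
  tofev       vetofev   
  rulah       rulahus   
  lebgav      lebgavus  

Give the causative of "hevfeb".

"hevfeb" has last vowel 'e'. The stems whose last vowel is 'e' (wigkudew → vewigkudew, tofev → vetofev, tehirseb → vetehirseb) add the prefix ve-.
So hevfeb → vehevfeb.

vehevfeb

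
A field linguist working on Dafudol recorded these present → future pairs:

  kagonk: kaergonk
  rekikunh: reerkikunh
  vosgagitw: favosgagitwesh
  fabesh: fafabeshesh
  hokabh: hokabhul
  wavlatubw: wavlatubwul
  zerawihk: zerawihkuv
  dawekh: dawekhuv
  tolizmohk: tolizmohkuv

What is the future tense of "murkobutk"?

"murkobutk" has second-to-last letter 't'. The one such stem in the data (vosgagitw → favosgagitwesh) adds fa- … -esh around the stem, so the same rule applies.
So murkobutk → famurkobutkesh.

famurkobutkesh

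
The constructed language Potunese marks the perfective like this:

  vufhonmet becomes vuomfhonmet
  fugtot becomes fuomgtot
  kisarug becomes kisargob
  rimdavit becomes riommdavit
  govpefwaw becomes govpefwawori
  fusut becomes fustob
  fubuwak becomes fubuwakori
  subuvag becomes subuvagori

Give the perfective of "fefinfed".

kisarug and subuvag both end in -g yet inflect differently (kisargob, subuvagori), so the final letter is not what conditions the rule; the last vowel is.
"fefinfed" has last vowel 'e'. The one such stem in the data (vufhonmet → vuomfhonmet) inserts -om- after the first vowel (as do rimdavit, fugtot), so the same rule applies.
So fefinfed → feomfinfed.

feomfinfed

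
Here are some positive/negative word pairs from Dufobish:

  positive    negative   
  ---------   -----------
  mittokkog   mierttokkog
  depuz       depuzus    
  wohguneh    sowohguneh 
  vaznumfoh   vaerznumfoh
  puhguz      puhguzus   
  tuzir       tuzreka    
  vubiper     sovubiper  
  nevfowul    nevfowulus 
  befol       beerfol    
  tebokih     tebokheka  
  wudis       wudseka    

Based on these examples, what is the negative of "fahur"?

fahurus

vaznumfoh and wohguneh both end in -h yet inflect differently (vaerznumfoh, sowohguneh), so the final letter is not what conditions the rule; the last vowel is.
"fahur" has last vowel 'u'. The stems whose last vowel is 'u' (nevfowul → nevfowulus, puhguz → puhguzus, depuz → depuzus) add -us.
So fahur → fahurus.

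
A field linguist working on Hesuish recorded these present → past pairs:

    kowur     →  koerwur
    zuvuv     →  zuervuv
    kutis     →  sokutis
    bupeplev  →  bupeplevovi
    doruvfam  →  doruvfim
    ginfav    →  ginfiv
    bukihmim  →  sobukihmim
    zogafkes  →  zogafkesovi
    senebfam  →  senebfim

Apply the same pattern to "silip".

sosilip

ginfav and zuvuv both end in -v yet inflect differently (ginfiv, zuervuv), so the final letter is not what conditions the rule; the last vowel is.
"silip" has last vowel 'i'. The stems whose last vowel is 'i' (kutis → sokutis, bukihmim → sobukihmim) add the prefix so-.
The other patterns: stems whose last vowel is 'a' change the last vowel to 'i'; stems whose last vowel is 'u' insert -er- after the first vowel; stems whose last vowel is 'e' add -ovi.
So silip → sosilip.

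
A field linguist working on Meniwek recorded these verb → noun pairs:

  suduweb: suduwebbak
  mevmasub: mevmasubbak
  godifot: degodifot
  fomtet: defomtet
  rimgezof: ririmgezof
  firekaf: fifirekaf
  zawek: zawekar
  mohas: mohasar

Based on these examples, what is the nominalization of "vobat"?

devobat

suduweb and fomtet both have last vowel 'e' yet inflect differently (suduwebbak, defomtet), so the last vowel is not what conditions the rule; the final letter is.
"vobat" ends in -t. The stems ending in -t (godifot → degodifot, fomtet → defomtet) add the prefix de-.
The other patterns: stems ending in -b double the final consonant and add -ak; stems ending in -f repeat the first consonant+vowel as a prefix; stems ending in -k or -s add -ar.
So vobat → devobat.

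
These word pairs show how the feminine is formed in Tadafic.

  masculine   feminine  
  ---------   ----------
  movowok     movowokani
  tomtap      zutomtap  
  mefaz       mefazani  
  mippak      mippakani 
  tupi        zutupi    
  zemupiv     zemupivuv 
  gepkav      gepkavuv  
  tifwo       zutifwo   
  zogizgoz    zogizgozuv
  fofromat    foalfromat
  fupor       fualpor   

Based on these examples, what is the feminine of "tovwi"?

zutovwi

"tovwi" begins with t-. The stems beginning with t- (tifwo → zutifwo, tupi → zutupi, tomtap → zutomtap) add the prefix zu-.
So tovwi → zutovwi.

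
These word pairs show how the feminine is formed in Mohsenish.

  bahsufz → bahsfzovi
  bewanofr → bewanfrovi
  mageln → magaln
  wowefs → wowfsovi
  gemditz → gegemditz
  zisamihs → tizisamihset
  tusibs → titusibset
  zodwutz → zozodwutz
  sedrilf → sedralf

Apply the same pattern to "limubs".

tilimubset

"limubs" has second-to-last letter 'b'. The one such stem in the data (tusibs → titusibset) adds ti- … -et around the stem, so the same rule applies.
The other patterns: stems whose second-to-last letter is 't' repeat the first consonant+vowel as a prefix; stems whose second-to-last letter is 'l' change the last vowel to 'a'; stems whose second-to-last letter is 'f' delete the last vowel and add -ovi.
So limubs → tilimubset.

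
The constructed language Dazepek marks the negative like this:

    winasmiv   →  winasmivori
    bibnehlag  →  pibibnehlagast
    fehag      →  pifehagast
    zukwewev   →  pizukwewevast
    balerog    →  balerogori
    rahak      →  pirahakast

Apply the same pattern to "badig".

badigori

"badig" has last vowel 'i'. The one such stem in the data (winasmiv → winasmivori) adds -ori, so the same rule applies.
The other pattern: stems whose last vowel is 'a' or 'e' add pi- … -ast around the stem.
So badig → badigori.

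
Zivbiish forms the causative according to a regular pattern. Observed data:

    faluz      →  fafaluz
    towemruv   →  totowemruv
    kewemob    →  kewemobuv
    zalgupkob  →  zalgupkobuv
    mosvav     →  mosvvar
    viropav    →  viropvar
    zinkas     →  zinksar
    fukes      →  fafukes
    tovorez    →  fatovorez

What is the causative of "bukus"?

"bukus" has last vowel 'u'. The stems whose last vowel is 'u' (faluz → fafaluz, towemruv → totowemruv) repeat the first consonant+vowel as a prefix.
The other patterns: stems whose last vowel is 'o' add -uv; stems whose last vowel is 'a' delete the last vowel and add -ar; stems whose last vowel is 'e' add the prefix fa-.
So bukus → bubukus.

bubukus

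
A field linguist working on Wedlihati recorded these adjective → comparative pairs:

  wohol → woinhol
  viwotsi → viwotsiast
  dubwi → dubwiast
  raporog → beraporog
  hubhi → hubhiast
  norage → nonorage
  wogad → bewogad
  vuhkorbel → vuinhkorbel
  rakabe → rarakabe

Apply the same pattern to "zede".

norage and vuhkorbel both have last vowel 'e' yet inflect differently (nonorage, vuinhkorbel), so the last vowel is not what conditions the rule; the final letter is.
"zede" ends in -e. The stems ending in -e (norage → nonorage, rakabe → rarakabe) repeat the first consonant+vowel as a prefix.
So zede → zezede.

zezede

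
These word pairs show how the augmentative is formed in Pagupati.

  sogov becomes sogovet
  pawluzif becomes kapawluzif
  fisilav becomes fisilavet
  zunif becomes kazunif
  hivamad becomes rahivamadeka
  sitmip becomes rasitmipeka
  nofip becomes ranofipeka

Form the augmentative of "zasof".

kazasof

hivamad and fisilav both have last vowel 'a' yet inflect differently (rahivamadeka, fisilavet), so the last vowel is not what conditions the rule; the final letter is.
"zasof" ends in -f. The stems ending in -f (pawluzif → kapawluzif, zunif → kazunif) add the prefix ka-.
The other patterns: stems ending in -d or -p add ra- … -eka around the stem; stems ending in -v add -et.
So zasof → kazasof.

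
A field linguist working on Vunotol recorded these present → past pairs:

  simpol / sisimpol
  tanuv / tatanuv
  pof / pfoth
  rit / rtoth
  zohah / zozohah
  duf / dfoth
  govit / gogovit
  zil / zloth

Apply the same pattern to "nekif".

nenekif

simpol and zil both end in -l yet inflect differently (sisimpol, zloth), so the final letter is not what conditions the rule; the number of vowels is.
"nekif" has 2 vowels. The stems with 2 vowels (tanuv → tatanuv, govit → gogovit, zohah → zozohah) repeat the first consonant+vowel as a prefix.
The other pattern: stems with 1 vowel delete the last vowel and add -oth.
So nekif → nenekif.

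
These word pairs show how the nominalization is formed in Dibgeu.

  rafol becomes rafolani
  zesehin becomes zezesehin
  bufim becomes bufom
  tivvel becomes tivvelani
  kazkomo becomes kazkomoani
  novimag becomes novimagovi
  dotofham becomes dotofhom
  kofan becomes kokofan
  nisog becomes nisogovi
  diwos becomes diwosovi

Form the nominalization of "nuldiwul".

novimag and kofan both have last vowel 'a' yet inflect differently (novimagovi, kokofan), so the last vowel is not what conditions the rule; the final letter is.
"nuldiwul" ends in -l. The stems ending in -l (tivvel → tivvelani, rafol → rafolani) add -ani.
So nuldiwul → nuldiwulani.

nuldiwulani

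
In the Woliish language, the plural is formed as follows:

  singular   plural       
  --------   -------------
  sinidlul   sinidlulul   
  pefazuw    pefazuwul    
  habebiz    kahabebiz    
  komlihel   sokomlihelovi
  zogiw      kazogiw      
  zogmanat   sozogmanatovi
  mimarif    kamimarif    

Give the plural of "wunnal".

sowunnalovi

pefazuw and zogiw both end in -w yet inflect differently (pefazuwul, kazogiw), so the final letter is not what conditions the rule; the last vowel is.
"wunnal" has last vowel 'a'. The one such stem in the data (zogmanat → sozogmanatovi) adds so- … -ovi around the stem, so the same rule applies.
So wunnal → sowunnalovi.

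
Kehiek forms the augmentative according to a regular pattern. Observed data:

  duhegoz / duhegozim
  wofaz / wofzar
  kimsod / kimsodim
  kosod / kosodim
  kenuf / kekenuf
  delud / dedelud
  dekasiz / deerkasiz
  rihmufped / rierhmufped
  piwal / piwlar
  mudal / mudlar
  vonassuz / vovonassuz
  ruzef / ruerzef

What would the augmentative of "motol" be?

wofaz and vonassuz both end in -z yet inflect differently (wofzar, vovonassuz), so the final letter is not what conditions the rule; the last vowel is.
"motol" has last vowel 'o'. The stems whose last vowel is 'o' (kimsod → kimsodim, duhegoz → duhegozim, kosod → kosodim) add -im.
So motol → motolim.

motolim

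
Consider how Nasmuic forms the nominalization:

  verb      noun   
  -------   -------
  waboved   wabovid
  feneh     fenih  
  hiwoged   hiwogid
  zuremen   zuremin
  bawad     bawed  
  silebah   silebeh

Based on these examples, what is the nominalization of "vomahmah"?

waboved and bawad both end in -d yet inflect differently (wabovid, bawed), so the final letter is not what conditions the rule; the last vowel is.
"vomahmah" has last vowel 'a'. The stems whose last vowel is 'a' (bawad → bawed, silebah → silebeh) change the last vowel to 'e'.
The other pattern: stems whose last vowel is 'e' change the last vowel to 'i'.
So vomahmah → vomahmeh.

vomahmeh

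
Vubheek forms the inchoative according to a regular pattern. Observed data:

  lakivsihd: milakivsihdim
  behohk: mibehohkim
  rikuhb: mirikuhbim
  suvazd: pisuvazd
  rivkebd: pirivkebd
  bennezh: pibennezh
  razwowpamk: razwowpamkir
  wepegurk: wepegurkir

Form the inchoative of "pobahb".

lakivsihd and suvazd both end in -d yet inflect differently (milakivsihdim, pisuvazd), so the final letter is not what conditions the rule; the second-to-last letter is.
"pobahb" has second-to-last letter 'h'. The stems whose second-to-last letter is 'h' (lakivsihd → milakivsihdim, behohk → mibehohkim, rikuhb → mirikuhbim) add mi- … -im around the stem.
So pobahb → mipobahbim.

mipobahbim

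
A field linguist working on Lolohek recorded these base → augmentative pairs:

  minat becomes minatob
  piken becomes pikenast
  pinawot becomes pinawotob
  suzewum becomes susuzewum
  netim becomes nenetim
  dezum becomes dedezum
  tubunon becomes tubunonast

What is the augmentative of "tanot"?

tubunon and pinawot both have last vowel 'o' yet inflect differently (tubunonast, pinawotob), so the last vowel is not what conditions the rule; the final letter is.
"tanot" ends in -t. The stems ending in -t (pinawot → pinawotob, minat → minatob) add -ob.
The other patterns: stems ending in -m repeat the first consonant+vowel as a prefix; stems ending in -n add -ast.
So tanot → tanotob.

tanotob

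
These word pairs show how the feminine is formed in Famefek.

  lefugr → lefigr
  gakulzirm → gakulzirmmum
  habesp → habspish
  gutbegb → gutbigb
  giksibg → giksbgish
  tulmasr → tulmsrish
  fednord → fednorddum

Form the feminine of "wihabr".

wihbrish

lefugr and tulmasr both end in -r yet inflect differently (lefigr, tulmsrish), so the final letter is not what conditions the rule; the second-to-last letter is.
"wihabr" has second-to-last letter 'b'. The one such stem in the data (giksibg → giksbgish) deletes the last vowel and adds -ish (as do habesp, tulmasr), so the same rule applies.
The other patterns: stems whose second-to-last letter is 'r' double the final consonant and add -um; stems whose second-to-last letter is 'g' change the last vowel to 'i'.
So wihabr → wihbrish.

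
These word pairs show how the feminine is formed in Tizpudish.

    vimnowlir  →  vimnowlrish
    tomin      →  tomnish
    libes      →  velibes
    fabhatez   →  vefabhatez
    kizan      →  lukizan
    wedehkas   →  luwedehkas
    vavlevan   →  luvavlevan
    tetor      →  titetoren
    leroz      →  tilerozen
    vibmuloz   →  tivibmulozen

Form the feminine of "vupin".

vupnish

tomin and kizan both end in -n yet inflect differently (tomnish, lukizan), so the final letter is not what conditions the rule; the last vowel is.
"vupin" has last vowel 'i'. The stems whose last vowel is 'i' (vimnowlir → vimnowlrish, tomin → tomnish) delete the last vowel and add -ish.
The other patterns: stems whose last vowel is 'e' add the prefix ve-; stems whose last vowel is 'a' add the prefix lu-; stems whose last vowel is 'o' add ti- … -en around the stem.
So vupin → vupnish.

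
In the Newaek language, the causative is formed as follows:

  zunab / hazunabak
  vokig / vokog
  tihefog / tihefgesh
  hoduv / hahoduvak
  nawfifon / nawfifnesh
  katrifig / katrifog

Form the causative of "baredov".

katrifig and tihefog both end in -g yet inflect differently (katrifog, tihefgesh), so the final letter is not what conditions the rule; the last vowel is.
"baredov" has last vowel 'o'. The stems whose last vowel is 'o' (tihefog → tihefgesh, nawfifon → nawfifnesh) delete the last vowel and add -esh.
The other patterns: stems whose last vowel is 'i' change the last vowel to 'o'; stems whose last vowel is 'a' or 'u' add ha- … -ak around the stem.
So baredov → baredvesh.

baredvesh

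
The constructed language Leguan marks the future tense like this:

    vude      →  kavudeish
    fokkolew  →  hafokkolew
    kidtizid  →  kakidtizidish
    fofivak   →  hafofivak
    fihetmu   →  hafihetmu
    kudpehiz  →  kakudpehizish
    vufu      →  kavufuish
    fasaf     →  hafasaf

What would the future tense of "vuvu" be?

fihetmu and vufu both end in -u yet inflect differently (hafihetmu, kavufuish), so the final letter is not what conditions the rule; the first letter is.
"vuvu" begins with v-. The stems beginning with v- (vufu → kavufuish, vude → kavudeish) add ka- … -ish around the stem.
The other pattern: stems beginning with f- add the prefix ha-.
So vuvu → kavuvuish.

kavuvuish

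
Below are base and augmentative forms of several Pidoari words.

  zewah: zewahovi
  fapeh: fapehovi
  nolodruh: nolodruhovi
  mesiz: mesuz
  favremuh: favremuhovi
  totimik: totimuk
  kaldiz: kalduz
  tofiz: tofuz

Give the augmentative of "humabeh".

humabehovi

"humabeh" ends in -h. The stems ending in -h (favremuh → favremuhovi, nolodruh → nolodruhovi, fapeh → fapehovi) add -ovi.
So humabeh → humabehovi.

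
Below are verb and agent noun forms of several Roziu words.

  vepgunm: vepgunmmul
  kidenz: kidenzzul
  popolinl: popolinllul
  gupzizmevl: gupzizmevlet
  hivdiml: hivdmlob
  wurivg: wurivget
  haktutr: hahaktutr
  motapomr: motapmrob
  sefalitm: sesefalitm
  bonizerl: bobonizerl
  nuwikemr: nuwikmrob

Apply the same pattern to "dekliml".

deklmlob

"dekliml" has second-to-last letter 'm'. The stems whose second-to-last letter is 'm' (nuwikemr → nuwikmrob, hivdiml → hivdmlob, motapomr → motapmrob) delete the last vowel and add -ob.
The other patterns: stems whose second-to-last letter is 'v' add -et; stems whose second-to-last letter is 'n' double the final consonant and add -ul; stems whose second-to-last letter is 'r' or 't' repeat the first consonant+vowel as a prefix.
So dekliml → deklmlob.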